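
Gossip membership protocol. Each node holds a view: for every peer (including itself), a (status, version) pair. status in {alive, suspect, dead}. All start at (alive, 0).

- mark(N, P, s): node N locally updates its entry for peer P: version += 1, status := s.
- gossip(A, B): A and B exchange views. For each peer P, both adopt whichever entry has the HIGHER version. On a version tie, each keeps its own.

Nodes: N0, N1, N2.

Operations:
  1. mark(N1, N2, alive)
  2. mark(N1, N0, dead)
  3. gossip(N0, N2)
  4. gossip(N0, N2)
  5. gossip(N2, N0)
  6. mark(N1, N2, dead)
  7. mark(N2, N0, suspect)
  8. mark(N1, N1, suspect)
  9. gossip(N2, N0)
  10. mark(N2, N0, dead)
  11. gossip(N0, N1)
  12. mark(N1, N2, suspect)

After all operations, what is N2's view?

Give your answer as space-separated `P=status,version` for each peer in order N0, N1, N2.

Answer: N0=dead,2 N1=alive,0 N2=alive,0

Derivation:
Op 1: N1 marks N2=alive -> (alive,v1)
Op 2: N1 marks N0=dead -> (dead,v1)
Op 3: gossip N0<->N2 -> N0.N0=(alive,v0) N0.N1=(alive,v0) N0.N2=(alive,v0) | N2.N0=(alive,v0) N2.N1=(alive,v0) N2.N2=(alive,v0)
Op 4: gossip N0<->N2 -> N0.N0=(alive,v0) N0.N1=(alive,v0) N0.N2=(alive,v0) | N2.N0=(alive,v0) N2.N1=(alive,v0) N2.N2=(alive,v0)
Op 5: gossip N2<->N0 -> N2.N0=(alive,v0) N2.N1=(alive,v0) N2.N2=(alive,v0) | N0.N0=(alive,v0) N0.N1=(alive,v0) N0.N2=(alive,v0)
Op 6: N1 marks N2=dead -> (dead,v2)
Op 7: N2 marks N0=suspect -> (suspect,v1)
Op 8: N1 marks N1=suspect -> (suspect,v1)
Op 9: gossip N2<->N0 -> N2.N0=(suspect,v1) N2.N1=(alive,v0) N2.N2=(alive,v0) | N0.N0=(suspect,v1) N0.N1=(alive,v0) N0.N2=(alive,v0)
Op 10: N2 marks N0=dead -> (dead,v2)
Op 11: gossip N0<->N1 -> N0.N0=(suspect,v1) N0.N1=(suspect,v1) N0.N2=(dead,v2) | N1.N0=(dead,v1) N1.N1=(suspect,v1) N1.N2=(dead,v2)
Op 12: N1 marks N2=suspect -> (suspect,v3)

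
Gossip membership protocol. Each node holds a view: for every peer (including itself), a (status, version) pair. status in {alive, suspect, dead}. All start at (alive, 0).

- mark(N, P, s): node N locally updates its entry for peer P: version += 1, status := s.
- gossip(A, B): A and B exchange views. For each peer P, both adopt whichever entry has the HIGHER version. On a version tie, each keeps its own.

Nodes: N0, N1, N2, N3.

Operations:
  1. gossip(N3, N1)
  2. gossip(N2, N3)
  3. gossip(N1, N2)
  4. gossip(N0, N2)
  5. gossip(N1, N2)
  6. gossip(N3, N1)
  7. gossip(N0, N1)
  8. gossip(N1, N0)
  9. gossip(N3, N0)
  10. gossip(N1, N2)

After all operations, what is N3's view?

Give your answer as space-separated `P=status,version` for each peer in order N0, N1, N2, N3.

Answer: N0=alive,0 N1=alive,0 N2=alive,0 N3=alive,0

Derivation:
Op 1: gossip N3<->N1 -> N3.N0=(alive,v0) N3.N1=(alive,v0) N3.N2=(alive,v0) N3.N3=(alive,v0) | N1.N0=(alive,v0) N1.N1=(alive,v0) N1.N2=(alive,v0) N1.N3=(alive,v0)
Op 2: gossip N2<->N3 -> N2.N0=(alive,v0) N2.N1=(alive,v0) N2.N2=(alive,v0) N2.N3=(alive,v0) | N3.N0=(alive,v0) N3.N1=(alive,v0) N3.N2=(alive,v0) N3.N3=(alive,v0)
Op 3: gossip N1<->N2 -> N1.N0=(alive,v0) N1.N1=(alive,v0) N1.N2=(alive,v0) N1.N3=(alive,v0) | N2.N0=(alive,v0) N2.N1=(alive,v0) N2.N2=(alive,v0) N2.N3=(alive,v0)
Op 4: gossip N0<->N2 -> N0.N0=(alive,v0) N0.N1=(alive,v0) N0.N2=(alive,v0) N0.N3=(alive,v0) | N2.N0=(alive,v0) N2.N1=(alive,v0) N2.N2=(alive,v0) N2.N3=(alive,v0)
Op 5: gossip N1<->N2 -> N1.N0=(alive,v0) N1.N1=(alive,v0) N1.N2=(alive,v0) N1.N3=(alive,v0) | N2.N0=(alive,v0) N2.N1=(alive,v0) N2.N2=(alive,v0) N2.N3=(alive,v0)
Op 6: gossip N3<->N1 -> N3.N0=(alive,v0) N3.N1=(alive,v0) N3.N2=(alive,v0) N3.N3=(alive,v0) | N1.N0=(alive,v0) N1.N1=(alive,v0) N1.N2=(alive,v0) N1.N3=(alive,v0)
Op 7: gossip N0<->N1 -> N0.N0=(alive,v0) N0.N1=(alive,v0) N0.N2=(alive,v0) N0.N3=(alive,v0) | N1.N0=(alive,v0) N1.N1=(alive,v0) N1.N2=(alive,v0) N1.N3=(alive,v0)
Op 8: gossip N1<->N0 -> N1.N0=(alive,v0) N1.N1=(alive,v0) N1.N2=(alive,v0) N1.N3=(alive,v0) | N0.N0=(alive,v0) N0.N1=(alive,v0) N0.N2=(alive,v0) N0.N3=(alive,v0)
Op 9: gossip N3<->N0 -> N3.N0=(alive,v0) N3.N1=(alive,v0) N3.N2=(alive,v0) N3.N3=(alive,v0) | N0.N0=(alive,v0) N0.N1=(alive,v0) N0.N2=(alive,v0) N0.N3=(alive,v0)
Op 10: gossip N1<->N2 -> N1.N0=(alive,v0) N1.N1=(alive,v0) N1.N2=(alive,v0) N1.N3=(alive,v0) | N2.N0=(alive,v0) N2.N1=(alive,v0) N2.N2=(alive,v0) N2.N3=(alive,v0)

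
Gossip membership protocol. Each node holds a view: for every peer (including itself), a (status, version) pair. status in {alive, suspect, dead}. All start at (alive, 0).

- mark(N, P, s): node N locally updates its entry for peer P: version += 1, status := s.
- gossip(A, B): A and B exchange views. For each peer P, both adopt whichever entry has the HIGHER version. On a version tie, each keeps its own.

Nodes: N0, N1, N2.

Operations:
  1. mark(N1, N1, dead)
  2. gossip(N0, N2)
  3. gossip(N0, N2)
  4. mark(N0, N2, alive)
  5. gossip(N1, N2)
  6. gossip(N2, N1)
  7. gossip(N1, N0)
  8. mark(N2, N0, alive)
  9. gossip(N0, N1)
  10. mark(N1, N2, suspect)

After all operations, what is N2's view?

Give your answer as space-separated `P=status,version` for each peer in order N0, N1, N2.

Op 1: N1 marks N1=dead -> (dead,v1)
Op 2: gossip N0<->N2 -> N0.N0=(alive,v0) N0.N1=(alive,v0) N0.N2=(alive,v0) | N2.N0=(alive,v0) N2.N1=(alive,v0) N2.N2=(alive,v0)
Op 3: gossip N0<->N2 -> N0.N0=(alive,v0) N0.N1=(alive,v0) N0.N2=(alive,v0) | N2.N0=(alive,v0) N2.N1=(alive,v0) N2.N2=(alive,v0)
Op 4: N0 marks N2=alive -> (alive,v1)
Op 5: gossip N1<->N2 -> N1.N0=(alive,v0) N1.N1=(dead,v1) N1.N2=(alive,v0) | N2.N0=(alive,v0) N2.N1=(dead,v1) N2.N2=(alive,v0)
Op 6: gossip N2<->N1 -> N2.N0=(alive,v0) N2.N1=(dead,v1) N2.N2=(alive,v0) | N1.N0=(alive,v0) N1.N1=(dead,v1) N1.N2=(alive,v0)
Op 7: gossip N1<->N0 -> N1.N0=(alive,v0) N1.N1=(dead,v1) N1.N2=(alive,v1) | N0.N0=(alive,v0) N0.N1=(dead,v1) N0.N2=(alive,v1)
Op 8: N2 marks N0=alive -> (alive,v1)
Op 9: gossip N0<->N1 -> N0.N0=(alive,v0) N0.N1=(dead,v1) N0.N2=(alive,v1) | N1.N0=(alive,v0) N1.N1=(dead,v1) N1.N2=(alive,v1)
Op 10: N1 marks N2=suspect -> (suspect,v2)

Answer: N0=alive,1 N1=dead,1 N2=alive,0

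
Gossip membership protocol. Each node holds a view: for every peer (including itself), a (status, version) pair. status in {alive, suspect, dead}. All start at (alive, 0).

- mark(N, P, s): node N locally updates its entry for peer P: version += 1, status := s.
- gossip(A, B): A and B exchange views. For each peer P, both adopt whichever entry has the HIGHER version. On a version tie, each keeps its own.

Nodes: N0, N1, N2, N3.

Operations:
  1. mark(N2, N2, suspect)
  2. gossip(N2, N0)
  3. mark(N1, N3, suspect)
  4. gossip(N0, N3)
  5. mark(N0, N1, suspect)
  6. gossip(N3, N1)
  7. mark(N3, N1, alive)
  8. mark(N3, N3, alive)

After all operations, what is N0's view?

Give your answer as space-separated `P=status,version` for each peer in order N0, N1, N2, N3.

Answer: N0=alive,0 N1=suspect,1 N2=suspect,1 N3=alive,0

Derivation:
Op 1: N2 marks N2=suspect -> (suspect,v1)
Op 2: gossip N2<->N0 -> N2.N0=(alive,v0) N2.N1=(alive,v0) N2.N2=(suspect,v1) N2.N3=(alive,v0) | N0.N0=(alive,v0) N0.N1=(alive,v0) N0.N2=(suspect,v1) N0.N3=(alive,v0)
Op 3: N1 marks N3=suspect -> (suspect,v1)
Op 4: gossip N0<->N3 -> N0.N0=(alive,v0) N0.N1=(alive,v0) N0.N2=(suspect,v1) N0.N3=(alive,v0) | N3.N0=(alive,v0) N3.N1=(alive,v0) N3.N2=(suspect,v1) N3.N3=(alive,v0)
Op 5: N0 marks N1=suspect -> (suspect,v1)
Op 6: gossip N3<->N1 -> N3.N0=(alive,v0) N3.N1=(alive,v0) N3.N2=(suspect,v1) N3.N3=(suspect,v1) | N1.N0=(alive,v0) N1.N1=(alive,v0) N1.N2=(suspect,v1) N1.N3=(suspect,v1)
Op 7: N3 marks N1=alive -> (alive,v1)
Op 8: N3 marks N3=alive -> (alive,v2)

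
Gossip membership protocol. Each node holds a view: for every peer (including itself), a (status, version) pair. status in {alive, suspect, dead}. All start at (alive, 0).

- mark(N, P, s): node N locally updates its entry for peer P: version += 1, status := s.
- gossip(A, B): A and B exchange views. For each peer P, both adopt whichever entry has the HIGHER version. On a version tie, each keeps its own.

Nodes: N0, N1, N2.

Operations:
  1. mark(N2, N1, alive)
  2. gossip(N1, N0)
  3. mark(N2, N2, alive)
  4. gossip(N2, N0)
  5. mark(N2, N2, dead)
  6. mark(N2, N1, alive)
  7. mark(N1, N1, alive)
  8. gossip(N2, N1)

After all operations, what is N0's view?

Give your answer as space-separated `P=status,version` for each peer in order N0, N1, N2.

Op 1: N2 marks N1=alive -> (alive,v1)
Op 2: gossip N1<->N0 -> N1.N0=(alive,v0) N1.N1=(alive,v0) N1.N2=(alive,v0) | N0.N0=(alive,v0) N0.N1=(alive,v0) N0.N2=(alive,v0)
Op 3: N2 marks N2=alive -> (alive,v1)
Op 4: gossip N2<->N0 -> N2.N0=(alive,v0) N2.N1=(alive,v1) N2.N2=(alive,v1) | N0.N0=(alive,v0) N0.N1=(alive,v1) N0.N2=(alive,v1)
Op 5: N2 marks N2=dead -> (dead,v2)
Op 6: N2 marks N1=alive -> (alive,v2)
Op 7: N1 marks N1=alive -> (alive,v1)
Op 8: gossip N2<->N1 -> N2.N0=(alive,v0) N2.N1=(alive,v2) N2.N2=(dead,v2) | N1.N0=(alive,v0) N1.N1=(alive,v2) N1.N2=(dead,v2)

Answer: N0=alive,0 N1=alive,1 N2=alive,1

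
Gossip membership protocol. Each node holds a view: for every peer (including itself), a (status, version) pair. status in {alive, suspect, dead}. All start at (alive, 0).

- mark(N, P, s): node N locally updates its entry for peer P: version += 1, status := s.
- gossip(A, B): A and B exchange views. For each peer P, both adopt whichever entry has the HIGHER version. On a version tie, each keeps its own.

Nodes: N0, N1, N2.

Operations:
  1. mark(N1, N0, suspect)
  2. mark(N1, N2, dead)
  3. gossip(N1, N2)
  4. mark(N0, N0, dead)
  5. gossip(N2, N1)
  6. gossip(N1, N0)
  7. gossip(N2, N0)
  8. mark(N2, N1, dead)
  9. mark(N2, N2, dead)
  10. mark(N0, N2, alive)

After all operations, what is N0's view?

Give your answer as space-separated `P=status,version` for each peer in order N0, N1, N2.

Op 1: N1 marks N0=suspect -> (suspect,v1)
Op 2: N1 marks N2=dead -> (dead,v1)
Op 3: gossip N1<->N2 -> N1.N0=(suspect,v1) N1.N1=(alive,v0) N1.N2=(dead,v1) | N2.N0=(suspect,v1) N2.N1=(alive,v0) N2.N2=(dead,v1)
Op 4: N0 marks N0=dead -> (dead,v1)
Op 5: gossip N2<->N1 -> N2.N0=(suspect,v1) N2.N1=(alive,v0) N2.N2=(dead,v1) | N1.N0=(suspect,v1) N1.N1=(alive,v0) N1.N2=(dead,v1)
Op 6: gossip N1<->N0 -> N1.N0=(suspect,v1) N1.N1=(alive,v0) N1.N2=(dead,v1) | N0.N0=(dead,v1) N0.N1=(alive,v0) N0.N2=(dead,v1)
Op 7: gossip N2<->N0 -> N2.N0=(suspect,v1) N2.N1=(alive,v0) N2.N2=(dead,v1) | N0.N0=(dead,v1) N0.N1=(alive,v0) N0.N2=(dead,v1)
Op 8: N2 marks N1=dead -> (dead,v1)
Op 9: N2 marks N2=dead -> (dead,v2)
Op 10: N0 marks N2=alive -> (alive,v2)

Answer: N0=dead,1 N1=alive,0 N2=alive,2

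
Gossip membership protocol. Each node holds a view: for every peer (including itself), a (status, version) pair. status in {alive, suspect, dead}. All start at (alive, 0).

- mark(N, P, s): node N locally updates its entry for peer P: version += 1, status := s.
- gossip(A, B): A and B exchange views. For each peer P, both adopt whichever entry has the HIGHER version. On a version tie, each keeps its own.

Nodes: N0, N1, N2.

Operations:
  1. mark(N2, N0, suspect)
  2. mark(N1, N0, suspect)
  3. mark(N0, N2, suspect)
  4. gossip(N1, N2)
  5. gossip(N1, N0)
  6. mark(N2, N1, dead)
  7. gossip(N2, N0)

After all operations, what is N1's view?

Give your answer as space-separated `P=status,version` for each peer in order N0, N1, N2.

Op 1: N2 marks N0=suspect -> (suspect,v1)
Op 2: N1 marks N0=suspect -> (suspect,v1)
Op 3: N0 marks N2=suspect -> (suspect,v1)
Op 4: gossip N1<->N2 -> N1.N0=(suspect,v1) N1.N1=(alive,v0) N1.N2=(alive,v0) | N2.N0=(suspect,v1) N2.N1=(alive,v0) N2.N2=(alive,v0)
Op 5: gossip N1<->N0 -> N1.N0=(suspect,v1) N1.N1=(alive,v0) N1.N2=(suspect,v1) | N0.N0=(suspect,v1) N0.N1=(alive,v0) N0.N2=(suspect,v1)
Op 6: N2 marks N1=dead -> (dead,v1)
Op 7: gossip N2<->N0 -> N2.N0=(suspect,v1) N2.N1=(dead,v1) N2.N2=(suspect,v1) | N0.N0=(suspect,v1) N0.N1=(dead,v1) N0.N2=(suspect,v1)

Answer: N0=suspect,1 N1=alive,0 N2=suspect,1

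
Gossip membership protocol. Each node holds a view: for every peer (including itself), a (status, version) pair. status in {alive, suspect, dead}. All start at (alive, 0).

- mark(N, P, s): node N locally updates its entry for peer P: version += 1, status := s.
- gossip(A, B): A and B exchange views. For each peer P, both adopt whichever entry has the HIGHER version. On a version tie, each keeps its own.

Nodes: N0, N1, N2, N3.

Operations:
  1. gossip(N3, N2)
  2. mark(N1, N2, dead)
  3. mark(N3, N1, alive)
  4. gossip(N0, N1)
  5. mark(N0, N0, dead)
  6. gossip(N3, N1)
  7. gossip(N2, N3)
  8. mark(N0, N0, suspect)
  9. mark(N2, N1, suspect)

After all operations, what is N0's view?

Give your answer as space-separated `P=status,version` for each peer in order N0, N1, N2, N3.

Op 1: gossip N3<->N2 -> N3.N0=(alive,v0) N3.N1=(alive,v0) N3.N2=(alive,v0) N3.N3=(alive,v0) | N2.N0=(alive,v0) N2.N1=(alive,v0) N2.N2=(alive,v0) N2.N3=(alive,v0)
Op 2: N1 marks N2=dead -> (dead,v1)
Op 3: N3 marks N1=alive -> (alive,v1)
Op 4: gossip N0<->N1 -> N0.N0=(alive,v0) N0.N1=(alive,v0) N0.N2=(dead,v1) N0.N3=(alive,v0) | N1.N0=(alive,v0) N1.N1=(alive,v0) N1.N2=(dead,v1) N1.N3=(alive,v0)
Op 5: N0 marks N0=dead -> (dead,v1)
Op 6: gossip N3<->N1 -> N3.N0=(alive,v0) N3.N1=(alive,v1) N3.N2=(dead,v1) N3.N3=(alive,v0) | N1.N0=(alive,v0) N1.N1=(alive,v1) N1.N2=(dead,v1) N1.N3=(alive,v0)
Op 7: gossip N2<->N3 -> N2.N0=(alive,v0) N2.N1=(alive,v1) N2.N2=(dead,v1) N2.N3=(alive,v0) | N3.N0=(alive,v0) N3.N1=(alive,v1) N3.N2=(dead,v1) N3.N3=(alive,v0)
Op 8: N0 marks N0=suspect -> (suspect,v2)
Op 9: N2 marks N1=suspect -> (suspect,v2)

Answer: N0=suspect,2 N1=alive,0 N2=dead,1 N3=alive,0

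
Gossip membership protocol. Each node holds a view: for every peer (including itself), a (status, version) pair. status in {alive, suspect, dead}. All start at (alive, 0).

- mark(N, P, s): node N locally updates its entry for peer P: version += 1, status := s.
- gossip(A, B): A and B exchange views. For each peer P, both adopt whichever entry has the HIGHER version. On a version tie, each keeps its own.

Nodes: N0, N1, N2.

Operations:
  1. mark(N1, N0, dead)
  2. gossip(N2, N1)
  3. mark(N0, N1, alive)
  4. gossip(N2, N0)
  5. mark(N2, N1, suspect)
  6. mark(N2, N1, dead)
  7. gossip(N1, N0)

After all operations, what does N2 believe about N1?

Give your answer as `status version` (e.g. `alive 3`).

Answer: dead 3

Derivation:
Op 1: N1 marks N0=dead -> (dead,v1)
Op 2: gossip N2<->N1 -> N2.N0=(dead,v1) N2.N1=(alive,v0) N2.N2=(alive,v0) | N1.N0=(dead,v1) N1.N1=(alive,v0) N1.N2=(alive,v0)
Op 3: N0 marks N1=alive -> (alive,v1)
Op 4: gossip N2<->N0 -> N2.N0=(dead,v1) N2.N1=(alive,v1) N2.N2=(alive,v0) | N0.N0=(dead,v1) N0.N1=(alive,v1) N0.N2=(alive,v0)
Op 5: N2 marks N1=suspect -> (suspect,v2)
Op 6: N2 marks N1=dead -> (dead,v3)
Op 7: gossip N1<->N0 -> N1.N0=(dead,v1) N1.N1=(alive,v1) N1.N2=(alive,v0) | N0.N0=(dead,v1) N0.N1=(alive,v1) N0.N2=(alive,v0)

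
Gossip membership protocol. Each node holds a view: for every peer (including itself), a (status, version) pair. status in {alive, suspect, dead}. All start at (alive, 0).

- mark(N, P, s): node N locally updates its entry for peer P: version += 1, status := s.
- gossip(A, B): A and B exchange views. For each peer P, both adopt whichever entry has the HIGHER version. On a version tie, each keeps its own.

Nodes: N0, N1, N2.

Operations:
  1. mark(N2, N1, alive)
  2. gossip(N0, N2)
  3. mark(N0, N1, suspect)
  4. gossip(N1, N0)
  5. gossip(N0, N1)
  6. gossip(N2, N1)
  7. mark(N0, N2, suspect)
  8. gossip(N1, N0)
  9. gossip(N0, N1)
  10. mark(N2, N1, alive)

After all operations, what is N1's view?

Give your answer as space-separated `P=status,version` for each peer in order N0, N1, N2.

Answer: N0=alive,0 N1=suspect,2 N2=suspect,1

Derivation:
Op 1: N2 marks N1=alive -> (alive,v1)
Op 2: gossip N0<->N2 -> N0.N0=(alive,v0) N0.N1=(alive,v1) N0.N2=(alive,v0) | N2.N0=(alive,v0) N2.N1=(alive,v1) N2.N2=(alive,v0)
Op 3: N0 marks N1=suspect -> (suspect,v2)
Op 4: gossip N1<->N0 -> N1.N0=(alive,v0) N1.N1=(suspect,v2) N1.N2=(alive,v0) | N0.N0=(alive,v0) N0.N1=(suspect,v2) N0.N2=(alive,v0)
Op 5: gossip N0<->N1 -> N0.N0=(alive,v0) N0.N1=(suspect,v2) N0.N2=(alive,v0) | N1.N0=(alive,v0) N1.N1=(suspect,v2) N1.N2=(alive,v0)
Op 6: gossip N2<->N1 -> N2.N0=(alive,v0) N2.N1=(suspect,v2) N2.N2=(alive,v0) | N1.N0=(alive,v0) N1.N1=(suspect,v2) N1.N2=(alive,v0)
Op 7: N0 marks N2=suspect -> (suspect,v1)
Op 8: gossip N1<->N0 -> N1.N0=(alive,v0) N1.N1=(suspect,v2) N1.N2=(suspect,v1) | N0.N0=(alive,v0) N0.N1=(suspect,v2) N0.N2=(suspect,v1)
Op 9: gossip N0<->N1 -> N0.N0=(alive,v0) N0.N1=(suspect,v2) N0.N2=(suspect,v1) | N1.N0=(alive,v0) N1.N1=(suspect,v2) N1.N2=(suspect,v1)
Op 10: N2 marks N1=alive -> (alive,v3)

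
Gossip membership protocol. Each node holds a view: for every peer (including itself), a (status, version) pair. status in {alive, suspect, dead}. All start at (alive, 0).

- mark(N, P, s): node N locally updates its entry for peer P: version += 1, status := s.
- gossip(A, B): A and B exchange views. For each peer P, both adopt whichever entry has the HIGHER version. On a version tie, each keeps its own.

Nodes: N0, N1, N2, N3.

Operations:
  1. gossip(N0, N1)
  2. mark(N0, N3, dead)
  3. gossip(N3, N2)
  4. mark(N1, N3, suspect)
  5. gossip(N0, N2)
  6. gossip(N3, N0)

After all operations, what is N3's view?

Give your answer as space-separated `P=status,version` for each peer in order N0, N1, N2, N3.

Answer: N0=alive,0 N1=alive,0 N2=alive,0 N3=dead,1

Derivation:
Op 1: gossip N0<->N1 -> N0.N0=(alive,v0) N0.N1=(alive,v0) N0.N2=(alive,v0) N0.N3=(alive,v0) | N1.N0=(alive,v0) N1.N1=(alive,v0) N1.N2=(alive,v0) N1.N3=(alive,v0)
Op 2: N0 marks N3=dead -> (dead,v1)
Op 3: gossip N3<->N2 -> N3.N0=(alive,v0) N3.N1=(alive,v0) N3.N2=(alive,v0) N3.N3=(alive,v0) | N2.N0=(alive,v0) N2.N1=(alive,v0) N2.N2=(alive,v0) N2.N3=(alive,v0)
Op 4: N1 marks N3=suspect -> (suspect,v1)
Op 5: gossip N0<->N2 -> N0.N0=(alive,v0) N0.N1=(alive,v0) N0.N2=(alive,v0) N0.N3=(dead,v1) | N2.N0=(alive,v0) N2.N1=(alive,v0) N2.N2=(alive,v0) N2.N3=(dead,v1)
Op 6: gossip N3<->N0 -> N3.N0=(alive,v0) N3.N1=(alive,v0) N3.N2=(alive,v0) N3.N3=(dead,v1) | N0.N0=(alive,v0) N0.N1=(alive,v0) N0.N2=(alive,v0) N0.N3=(dead,v1)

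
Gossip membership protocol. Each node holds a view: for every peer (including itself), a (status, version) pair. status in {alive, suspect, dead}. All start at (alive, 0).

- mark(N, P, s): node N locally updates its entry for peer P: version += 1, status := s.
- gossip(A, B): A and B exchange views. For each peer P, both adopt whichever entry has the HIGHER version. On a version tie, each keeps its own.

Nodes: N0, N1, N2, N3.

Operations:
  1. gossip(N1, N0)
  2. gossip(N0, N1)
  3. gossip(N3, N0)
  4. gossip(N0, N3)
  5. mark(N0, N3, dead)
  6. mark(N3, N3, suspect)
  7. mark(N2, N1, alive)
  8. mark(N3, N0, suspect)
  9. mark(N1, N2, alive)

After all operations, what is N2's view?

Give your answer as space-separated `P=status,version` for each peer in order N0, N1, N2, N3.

Op 1: gossip N1<->N0 -> N1.N0=(alive,v0) N1.N1=(alive,v0) N1.N2=(alive,v0) N1.N3=(alive,v0) | N0.N0=(alive,v0) N0.N1=(alive,v0) N0.N2=(alive,v0) N0.N3=(alive,v0)
Op 2: gossip N0<->N1 -> N0.N0=(alive,v0) N0.N1=(alive,v0) N0.N2=(alive,v0) N0.N3=(alive,v0) | N1.N0=(alive,v0) N1.N1=(alive,v0) N1.N2=(alive,v0) N1.N3=(alive,v0)
Op 3: gossip N3<->N0 -> N3.N0=(alive,v0) N3.N1=(alive,v0) N3.N2=(alive,v0) N3.N3=(alive,v0) | N0.N0=(alive,v0) N0.N1=(alive,v0) N0.N2=(alive,v0) N0.N3=(alive,v0)
Op 4: gossip N0<->N3 -> N0.N0=(alive,v0) N0.N1=(alive,v0) N0.N2=(alive,v0) N0.N3=(alive,v0) | N3.N0=(alive,v0) N3.N1=(alive,v0) N3.N2=(alive,v0) N3.N3=(alive,v0)
Op 5: N0 marks N3=dead -> (dead,v1)
Op 6: N3 marks N3=suspect -> (suspect,v1)
Op 7: N2 marks N1=alive -> (alive,v1)
Op 8: N3 marks N0=suspect -> (suspect,v1)
Op 9: N1 marks N2=alive -> (alive,v1)

Answer: N0=alive,0 N1=alive,1 N2=alive,0 N3=alive,0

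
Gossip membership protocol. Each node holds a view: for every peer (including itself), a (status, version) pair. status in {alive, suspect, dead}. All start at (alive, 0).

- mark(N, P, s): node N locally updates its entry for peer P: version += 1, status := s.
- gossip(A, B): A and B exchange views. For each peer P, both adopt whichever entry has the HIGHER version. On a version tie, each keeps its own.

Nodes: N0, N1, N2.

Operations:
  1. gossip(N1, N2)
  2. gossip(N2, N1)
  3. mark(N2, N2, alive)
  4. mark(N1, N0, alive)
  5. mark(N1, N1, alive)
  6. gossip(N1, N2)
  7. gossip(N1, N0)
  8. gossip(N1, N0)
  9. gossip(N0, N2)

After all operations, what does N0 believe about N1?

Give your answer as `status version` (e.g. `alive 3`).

Answer: alive 1

Derivation:
Op 1: gossip N1<->N2 -> N1.N0=(alive,v0) N1.N1=(alive,v0) N1.N2=(alive,v0) | N2.N0=(alive,v0) N2.N1=(alive,v0) N2.N2=(alive,v0)
Op 2: gossip N2<->N1 -> N2.N0=(alive,v0) N2.N1=(alive,v0) N2.N2=(alive,v0) | N1.N0=(alive,v0) N1.N1=(alive,v0) N1.N2=(alive,v0)
Op 3: N2 marks N2=alive -> (alive,v1)
Op 4: N1 marks N0=alive -> (alive,v1)
Op 5: N1 marks N1=alive -> (alive,v1)
Op 6: gossip N1<->N2 -> N1.N0=(alive,v1) N1.N1=(alive,v1) N1.N2=(alive,v1) | N2.N0=(alive,v1) N2.N1=(alive,v1) N2.N2=(alive,v1)
Op 7: gossip N1<->N0 -> N1.N0=(alive,v1) N1.N1=(alive,v1) N1.N2=(alive,v1) | N0.N0=(alive,v1) N0.N1=(alive,v1) N0.N2=(alive,v1)
Op 8: gossip N1<->N0 -> N1.N0=(alive,v1) N1.N1=(alive,v1) N1.N2=(alive,v1) | N0.N0=(alive,v1) N0.N1=(alive,v1) N0.N2=(alive,v1)
Op 9: gossip N0<->N2 -> N0.N0=(alive,v1) N0.N1=(alive,v1) N0.N2=(alive,v1) | N2.N0=(alive,v1) N2.N1=(alive,v1) N2.N2=(alive,v1)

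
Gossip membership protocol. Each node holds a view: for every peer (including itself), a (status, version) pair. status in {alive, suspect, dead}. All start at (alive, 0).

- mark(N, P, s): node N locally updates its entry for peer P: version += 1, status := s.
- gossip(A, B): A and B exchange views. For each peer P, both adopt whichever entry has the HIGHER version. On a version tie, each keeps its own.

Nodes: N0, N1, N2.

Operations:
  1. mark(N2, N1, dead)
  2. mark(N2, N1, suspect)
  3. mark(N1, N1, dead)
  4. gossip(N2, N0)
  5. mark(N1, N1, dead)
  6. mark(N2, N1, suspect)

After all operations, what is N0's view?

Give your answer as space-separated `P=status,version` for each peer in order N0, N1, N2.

Answer: N0=alive,0 N1=suspect,2 N2=alive,0

Derivation:
Op 1: N2 marks N1=dead -> (dead,v1)
Op 2: N2 marks N1=suspect -> (suspect,v2)
Op 3: N1 marks N1=dead -> (dead,v1)
Op 4: gossip N2<->N0 -> N2.N0=(alive,v0) N2.N1=(suspect,v2) N2.N2=(alive,v0) | N0.N0=(alive,v0) N0.N1=(suspect,v2) N0.N2=(alive,v0)
Op 5: N1 marks N1=dead -> (dead,v2)
Op 6: N2 marks N1=suspect -> (suspect,v3)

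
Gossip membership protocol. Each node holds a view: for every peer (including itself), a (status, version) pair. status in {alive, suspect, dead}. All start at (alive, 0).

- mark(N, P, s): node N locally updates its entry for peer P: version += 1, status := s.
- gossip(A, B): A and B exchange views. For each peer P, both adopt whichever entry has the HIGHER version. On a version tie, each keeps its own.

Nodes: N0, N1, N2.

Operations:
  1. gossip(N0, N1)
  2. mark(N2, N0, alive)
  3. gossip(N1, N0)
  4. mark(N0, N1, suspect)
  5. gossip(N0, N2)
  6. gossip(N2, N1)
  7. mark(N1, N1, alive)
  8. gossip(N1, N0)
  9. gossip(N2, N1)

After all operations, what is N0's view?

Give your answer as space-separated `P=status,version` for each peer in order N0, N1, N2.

Answer: N0=alive,1 N1=alive,2 N2=alive,0

Derivation:
Op 1: gossip N0<->N1 -> N0.N0=(alive,v0) N0.N1=(alive,v0) N0.N2=(alive,v0) | N1.N0=(alive,v0) N1.N1=(alive,v0) N1.N2=(alive,v0)
Op 2: N2 marks N0=alive -> (alive,v1)
Op 3: gossip N1<->N0 -> N1.N0=(alive,v0) N1.N1=(alive,v0) N1.N2=(alive,v0) | N0.N0=(alive,v0) N0.N1=(alive,v0) N0.N2=(alive,v0)
Op 4: N0 marks N1=suspect -> (suspect,v1)
Op 5: gossip N0<->N2 -> N0.N0=(alive,v1) N0.N1=(suspect,v1) N0.N2=(alive,v0) | N2.N0=(alive,v1) N2.N1=(suspect,v1) N2.N2=(alive,v0)
Op 6: gossip N2<->N1 -> N2.N0=(alive,v1) N2.N1=(suspect,v1) N2.N2=(alive,v0) | N1.N0=(alive,v1) N1.N1=(suspect,v1) N1.N2=(alive,v0)
Op 7: N1 marks N1=alive -> (alive,v2)
Op 8: gossip N1<->N0 -> N1.N0=(alive,v1) N1.N1=(alive,v2) N1.N2=(alive,v0) | N0.N0=(alive,v1) N0.N1=(alive,v2) N0.N2=(alive,v0)
Op 9: gossip N2<->N1 -> N2.N0=(alive,v1) N2.N1=(alive,v2) N2.N2=(alive,v0) | N1.N0=(alive,v1) N1.N1=(alive,v2) N1.N2=(alive,v0)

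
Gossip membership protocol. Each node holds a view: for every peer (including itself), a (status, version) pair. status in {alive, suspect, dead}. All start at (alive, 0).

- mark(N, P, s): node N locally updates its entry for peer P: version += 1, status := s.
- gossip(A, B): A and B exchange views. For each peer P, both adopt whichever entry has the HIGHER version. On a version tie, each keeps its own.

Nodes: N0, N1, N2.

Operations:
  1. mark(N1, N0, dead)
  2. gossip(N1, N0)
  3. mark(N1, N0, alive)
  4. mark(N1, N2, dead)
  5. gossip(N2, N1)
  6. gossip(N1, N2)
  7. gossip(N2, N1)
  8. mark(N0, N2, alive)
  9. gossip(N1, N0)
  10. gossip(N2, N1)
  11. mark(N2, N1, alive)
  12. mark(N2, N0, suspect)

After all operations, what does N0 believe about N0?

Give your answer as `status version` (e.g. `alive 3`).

Op 1: N1 marks N0=dead -> (dead,v1)
Op 2: gossip N1<->N0 -> N1.N0=(dead,v1) N1.N1=(alive,v0) N1.N2=(alive,v0) | N0.N0=(dead,v1) N0.N1=(alive,v0) N0.N2=(alive,v0)
Op 3: N1 marks N0=alive -> (alive,v2)
Op 4: N1 marks N2=dead -> (dead,v1)
Op 5: gossip N2<->N1 -> N2.N0=(alive,v2) N2.N1=(alive,v0) N2.N2=(dead,v1) | N1.N0=(alive,v2) N1.N1=(alive,v0) N1.N2=(dead,v1)
Op 6: gossip N1<->N2 -> N1.N0=(alive,v2) N1.N1=(alive,v0) N1.N2=(dead,v1) | N2.N0=(alive,v2) N2.N1=(alive,v0) N2.N2=(dead,v1)
Op 7: gossip N2<->N1 -> N2.N0=(alive,v2) N2.N1=(alive,v0) N2.N2=(dead,v1) | N1.N0=(alive,v2) N1.N1=(alive,v0) N1.N2=(dead,v1)
Op 8: N0 marks N2=alive -> (alive,v1)
Op 9: gossip N1<->N0 -> N1.N0=(alive,v2) N1.N1=(alive,v0) N1.N2=(dead,v1) | N0.N0=(alive,v2) N0.N1=(alive,v0) N0.N2=(alive,v1)
Op 10: gossip N2<->N1 -> N2.N0=(alive,v2) N2.N1=(alive,v0) N2.N2=(dead,v1) | N1.N0=(alive,v2) N1.N1=(alive,v0) N1.N2=(dead,v1)
Op 11: N2 marks N1=alive -> (alive,v1)
Op 12: N2 marks N0=suspect -> (suspect,v3)

Answer: alive 2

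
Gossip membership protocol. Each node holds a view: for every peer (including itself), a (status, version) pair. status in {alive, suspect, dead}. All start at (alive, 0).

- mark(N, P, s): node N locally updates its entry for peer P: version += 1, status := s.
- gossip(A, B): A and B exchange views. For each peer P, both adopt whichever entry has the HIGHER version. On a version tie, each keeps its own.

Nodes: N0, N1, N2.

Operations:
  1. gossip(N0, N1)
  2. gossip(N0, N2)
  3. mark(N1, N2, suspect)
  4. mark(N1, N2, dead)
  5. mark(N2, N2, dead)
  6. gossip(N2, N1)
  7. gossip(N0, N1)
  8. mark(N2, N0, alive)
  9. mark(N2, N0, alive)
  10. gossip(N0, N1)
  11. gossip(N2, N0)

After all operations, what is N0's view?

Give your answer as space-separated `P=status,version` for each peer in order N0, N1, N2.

Op 1: gossip N0<->N1 -> N0.N0=(alive,v0) N0.N1=(alive,v0) N0.N2=(alive,v0) | N1.N0=(alive,v0) N1.N1=(alive,v0) N1.N2=(alive,v0)
Op 2: gossip N0<->N2 -> N0.N0=(alive,v0) N0.N1=(alive,v0) N0.N2=(alive,v0) | N2.N0=(alive,v0) N2.N1=(alive,v0) N2.N2=(alive,v0)
Op 3: N1 marks N2=suspect -> (suspect,v1)
Op 4: N1 marks N2=dead -> (dead,v2)
Op 5: N2 marks N2=dead -> (dead,v1)
Op 6: gossip N2<->N1 -> N2.N0=(alive,v0) N2.N1=(alive,v0) N2.N2=(dead,v2) | N1.N0=(alive,v0) N1.N1=(alive,v0) N1.N2=(dead,v2)
Op 7: gossip N0<->N1 -> N0.N0=(alive,v0) N0.N1=(alive,v0) N0.N2=(dead,v2) | N1.N0=(alive,v0) N1.N1=(alive,v0) N1.N2=(dead,v2)
Op 8: N2 marks N0=alive -> (alive,v1)
Op 9: N2 marks N0=alive -> (alive,v2)
Op 10: gossip N0<->N1 -> N0.N0=(alive,v0) N0.N1=(alive,v0) N0.N2=(dead,v2) | N1.N0=(alive,v0) N1.N1=(alive,v0) N1.N2=(dead,v2)
Op 11: gossip N2<->N0 -> N2.N0=(alive,v2) N2.N1=(alive,v0) N2.N2=(dead,v2) | N0.N0=(alive,v2) N0.N1=(alive,v0) N0.N2=(dead,v2)

Answer: N0=alive,2 N1=alive,0 N2=dead,2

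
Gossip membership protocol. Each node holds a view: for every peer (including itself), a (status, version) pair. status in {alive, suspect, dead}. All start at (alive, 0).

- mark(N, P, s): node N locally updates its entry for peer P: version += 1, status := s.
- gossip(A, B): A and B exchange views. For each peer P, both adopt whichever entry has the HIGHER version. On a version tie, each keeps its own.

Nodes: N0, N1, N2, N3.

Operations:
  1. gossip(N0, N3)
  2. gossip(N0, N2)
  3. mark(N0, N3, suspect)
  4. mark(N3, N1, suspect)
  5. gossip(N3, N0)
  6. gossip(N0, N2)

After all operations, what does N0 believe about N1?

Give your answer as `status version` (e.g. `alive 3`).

Answer: suspect 1

Derivation:
Op 1: gossip N0<->N3 -> N0.N0=(alive,v0) N0.N1=(alive,v0) N0.N2=(alive,v0) N0.N3=(alive,v0) | N3.N0=(alive,v0) N3.N1=(alive,v0) N3.N2=(alive,v0) N3.N3=(alive,v0)
Op 2: gossip N0<->N2 -> N0.N0=(alive,v0) N0.N1=(alive,v0) N0.N2=(alive,v0) N0.N3=(alive,v0) | N2.N0=(alive,v0) N2.N1=(alive,v0) N2.N2=(alive,v0) N2.N3=(alive,v0)
Op 3: N0 marks N3=suspect -> (suspect,v1)
Op 4: N3 marks N1=suspect -> (suspect,v1)
Op 5: gossip N3<->N0 -> N3.N0=(alive,v0) N3.N1=(suspect,v1) N3.N2=(alive,v0) N3.N3=(suspect,v1) | N0.N0=(alive,v0) N0.N1=(suspect,v1) N0.N2=(alive,v0) N0.N3=(suspect,v1)
Op 6: gossip N0<->N2 -> N0.N0=(alive,v0) N0.N1=(suspect,v1) N0.N2=(alive,v0) N0.N3=(suspect,v1) | N2.N0=(alive,v0) N2.N1=(suspect,v1) N2.N2=(alive,v0) N2.N3=(suspect,v1)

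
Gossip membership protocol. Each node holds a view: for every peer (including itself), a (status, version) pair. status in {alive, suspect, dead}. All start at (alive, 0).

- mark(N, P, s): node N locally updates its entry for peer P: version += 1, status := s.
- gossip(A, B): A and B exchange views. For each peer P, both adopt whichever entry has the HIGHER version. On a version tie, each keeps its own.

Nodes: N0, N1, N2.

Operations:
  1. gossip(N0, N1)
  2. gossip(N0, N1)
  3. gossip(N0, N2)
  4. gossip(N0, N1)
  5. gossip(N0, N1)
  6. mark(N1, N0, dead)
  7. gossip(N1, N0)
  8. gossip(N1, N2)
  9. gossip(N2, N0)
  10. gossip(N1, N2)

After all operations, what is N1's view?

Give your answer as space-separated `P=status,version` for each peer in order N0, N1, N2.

Answer: N0=dead,1 N1=alive,0 N2=alive,0

Derivation:
Op 1: gossip N0<->N1 -> N0.N0=(alive,v0) N0.N1=(alive,v0) N0.N2=(alive,v0) | N1.N0=(alive,v0) N1.N1=(alive,v0) N1.N2=(alive,v0)
Op 2: gossip N0<->N1 -> N0.N0=(alive,v0) N0.N1=(alive,v0) N0.N2=(alive,v0) | N1.N0=(alive,v0) N1.N1=(alive,v0) N1.N2=(alive,v0)
Op 3: gossip N0<->N2 -> N0.N0=(alive,v0) N0.N1=(alive,v0) N0.N2=(alive,v0) | N2.N0=(alive,v0) N2.N1=(alive,v0) N2.N2=(alive,v0)
Op 4: gossip N0<->N1 -> N0.N0=(alive,v0) N0.N1=(alive,v0) N0.N2=(alive,v0) | N1.N0=(alive,v0) N1.N1=(alive,v0) N1.N2=(alive,v0)
Op 5: gossip N0<->N1 -> N0.N0=(alive,v0) N0.N1=(alive,v0) N0.N2=(alive,v0) | N1.N0=(alive,v0) N1.N1=(alive,v0) N1.N2=(alive,v0)
Op 6: N1 marks N0=dead -> (dead,v1)
Op 7: gossip N1<->N0 -> N1.N0=(dead,v1) N1.N1=(alive,v0) N1.N2=(alive,v0) | N0.N0=(dead,v1) N0.N1=(alive,v0) N0.N2=(alive,v0)
Op 8: gossip N1<->N2 -> N1.N0=(dead,v1) N1.N1=(alive,v0) N1.N2=(alive,v0) | N2.N0=(dead,v1) N2.N1=(alive,v0) N2.N2=(alive,v0)
Op 9: gossip N2<->N0 -> N2.N0=(dead,v1) N2.N1=(alive,v0) N2.N2=(alive,v0) | N0.N0=(dead,v1) N0.N1=(alive,v0) N0.N2=(alive,v0)
Op 10: gossip N1<->N2 -> N1.N0=(dead,v1) N1.N1=(alive,v0) N1.N2=(alive,v0) | N2.N0=(dead,v1) N2.N1=(alive,v0) N2.N2=(alive,v0)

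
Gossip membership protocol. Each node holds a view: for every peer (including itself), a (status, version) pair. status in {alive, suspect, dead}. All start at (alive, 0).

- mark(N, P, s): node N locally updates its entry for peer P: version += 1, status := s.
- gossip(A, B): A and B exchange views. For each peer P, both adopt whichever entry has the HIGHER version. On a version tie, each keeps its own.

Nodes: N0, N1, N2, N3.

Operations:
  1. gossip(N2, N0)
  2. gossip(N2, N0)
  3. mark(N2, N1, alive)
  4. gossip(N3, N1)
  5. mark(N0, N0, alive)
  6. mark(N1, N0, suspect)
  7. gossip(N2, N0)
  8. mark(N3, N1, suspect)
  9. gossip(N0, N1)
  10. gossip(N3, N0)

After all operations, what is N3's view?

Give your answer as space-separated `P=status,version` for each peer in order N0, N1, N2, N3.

Op 1: gossip N2<->N0 -> N2.N0=(alive,v0) N2.N1=(alive,v0) N2.N2=(alive,v0) N2.N3=(alive,v0) | N0.N0=(alive,v0) N0.N1=(alive,v0) N0.N2=(alive,v0) N0.N3=(alive,v0)
Op 2: gossip N2<->N0 -> N2.N0=(alive,v0) N2.N1=(alive,v0) N2.N2=(alive,v0) N2.N3=(alive,v0) | N0.N0=(alive,v0) N0.N1=(alive,v0) N0.N2=(alive,v0) N0.N3=(alive,v0)
Op 3: N2 marks N1=alive -> (alive,v1)
Op 4: gossip N3<->N1 -> N3.N0=(alive,v0) N3.N1=(alive,v0) N3.N2=(alive,v0) N3.N3=(alive,v0) | N1.N0=(alive,v0) N1.N1=(alive,v0) N1.N2=(alive,v0) N1.N3=(alive,v0)
Op 5: N0 marks N0=alive -> (alive,v1)
Op 6: N1 marks N0=suspect -> (suspect,v1)
Op 7: gossip N2<->N0 -> N2.N0=(alive,v1) N2.N1=(alive,v1) N2.N2=(alive,v0) N2.N3=(alive,v0) | N0.N0=(alive,v1) N0.N1=(alive,v1) N0.N2=(alive,v0) N0.N3=(alive,v0)
Op 8: N3 marks N1=suspect -> (suspect,v1)
Op 9: gossip N0<->N1 -> N0.N0=(alive,v1) N0.N1=(alive,v1) N0.N2=(alive,v0) N0.N3=(alive,v0) | N1.N0=(suspect,v1) N1.N1=(alive,v1) N1.N2=(alive,v0) N1.N3=(alive,v0)
Op 10: gossip N3<->N0 -> N3.N0=(alive,v1) N3.N1=(suspect,v1) N3.N2=(alive,v0) N3.N3=(alive,v0) | N0.N0=(alive,v1) N0.N1=(alive,v1) N0.N2=(alive,v0) N0.N3=(alive,v0)

Answer: N0=alive,1 N1=suspect,1 N2=alive,0 N3=alive,0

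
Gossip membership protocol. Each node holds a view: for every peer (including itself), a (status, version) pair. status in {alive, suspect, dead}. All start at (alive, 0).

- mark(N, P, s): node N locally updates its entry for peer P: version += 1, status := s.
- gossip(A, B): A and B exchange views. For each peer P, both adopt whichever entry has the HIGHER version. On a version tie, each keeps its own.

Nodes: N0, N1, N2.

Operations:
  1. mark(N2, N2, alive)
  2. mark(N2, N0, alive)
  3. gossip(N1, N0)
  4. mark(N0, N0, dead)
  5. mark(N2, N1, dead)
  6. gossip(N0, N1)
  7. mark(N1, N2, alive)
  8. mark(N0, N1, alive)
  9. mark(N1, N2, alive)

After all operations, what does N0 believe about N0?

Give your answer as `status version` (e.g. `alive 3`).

Answer: dead 1

Derivation:
Op 1: N2 marks N2=alive -> (alive,v1)
Op 2: N2 marks N0=alive -> (alive,v1)
Op 3: gossip N1<->N0 -> N1.N0=(alive,v0) N1.N1=(alive,v0) N1.N2=(alive,v0) | N0.N0=(alive,v0) N0.N1=(alive,v0) N0.N2=(alive,v0)
Op 4: N0 marks N0=dead -> (dead,v1)
Op 5: N2 marks N1=dead -> (dead,v1)
Op 6: gossip N0<->N1 -> N0.N0=(dead,v1) N0.N1=(alive,v0) N0.N2=(alive,v0) | N1.N0=(dead,v1) N1.N1=(alive,v0) N1.N2=(alive,v0)
Op 7: N1 marks N2=alive -> (alive,v1)
Op 8: N0 marks N1=alive -> (alive,v1)
Op 9: N1 marks N2=alive -> (alive,v2)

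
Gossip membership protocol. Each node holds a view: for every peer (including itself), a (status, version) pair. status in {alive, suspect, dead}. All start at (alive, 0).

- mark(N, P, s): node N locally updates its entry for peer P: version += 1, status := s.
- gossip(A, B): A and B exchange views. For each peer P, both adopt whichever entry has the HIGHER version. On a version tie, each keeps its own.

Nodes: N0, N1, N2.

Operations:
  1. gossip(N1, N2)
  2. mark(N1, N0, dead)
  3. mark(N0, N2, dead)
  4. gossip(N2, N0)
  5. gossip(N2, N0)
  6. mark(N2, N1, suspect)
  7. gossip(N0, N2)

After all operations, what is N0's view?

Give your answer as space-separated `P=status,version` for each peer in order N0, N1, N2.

Op 1: gossip N1<->N2 -> N1.N0=(alive,v0) N1.N1=(alive,v0) N1.N2=(alive,v0) | N2.N0=(alive,v0) N2.N1=(alive,v0) N2.N2=(alive,v0)
Op 2: N1 marks N0=dead -> (dead,v1)
Op 3: N0 marks N2=dead -> (dead,v1)
Op 4: gossip N2<->N0 -> N2.N0=(alive,v0) N2.N1=(alive,v0) N2.N2=(dead,v1) | N0.N0=(alive,v0) N0.N1=(alive,v0) N0.N2=(dead,v1)
Op 5: gossip N2<->N0 -> N2.N0=(alive,v0) N2.N1=(alive,v0) N2.N2=(dead,v1) | N0.N0=(alive,v0) N0.N1=(alive,v0) N0.N2=(dead,v1)
Op 6: N2 marks N1=suspect -> (suspect,v1)
Op 7: gossip N0<->N2 -> N0.N0=(alive,v0) N0.N1=(suspect,v1) N0.N2=(dead,v1) | N2.N0=(alive,v0) N2.N1=(suspect,v1) N2.N2=(dead,v1)

Answer: N0=alive,0 N1=suspect,1 N2=dead,1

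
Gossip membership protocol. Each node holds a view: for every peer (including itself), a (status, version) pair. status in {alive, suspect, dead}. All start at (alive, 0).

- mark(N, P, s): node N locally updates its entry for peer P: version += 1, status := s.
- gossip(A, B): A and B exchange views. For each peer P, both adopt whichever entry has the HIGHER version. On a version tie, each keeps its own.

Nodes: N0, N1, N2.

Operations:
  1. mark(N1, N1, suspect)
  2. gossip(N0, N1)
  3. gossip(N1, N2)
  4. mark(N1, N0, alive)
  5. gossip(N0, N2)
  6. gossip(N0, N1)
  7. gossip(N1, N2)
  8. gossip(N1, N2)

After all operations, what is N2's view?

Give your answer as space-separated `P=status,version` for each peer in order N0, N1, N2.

Op 1: N1 marks N1=suspect -> (suspect,v1)
Op 2: gossip N0<->N1 -> N0.N0=(alive,v0) N0.N1=(suspect,v1) N0.N2=(alive,v0) | N1.N0=(alive,v0) N1.N1=(suspect,v1) N1.N2=(alive,v0)
Op 3: gossip N1<->N2 -> N1.N0=(alive,v0) N1.N1=(suspect,v1) N1.N2=(alive,v0) | N2.N0=(alive,v0) N2.N1=(suspect,v1) N2.N2=(alive,v0)
Op 4: N1 marks N0=alive -> (alive,v1)
Op 5: gossip N0<->N2 -> N0.N0=(alive,v0) N0.N1=(suspect,v1) N0.N2=(alive,v0) | N2.N0=(alive,v0) N2.N1=(suspect,v1) N2.N2=(alive,v0)
Op 6: gossip N0<->N1 -> N0.N0=(alive,v1) N0.N1=(suspect,v1) N0.N2=(alive,v0) | N1.N0=(alive,v1) N1.N1=(suspect,v1) N1.N2=(alive,v0)
Op 7: gossip N1<->N2 -> N1.N0=(alive,v1) N1.N1=(suspect,v1) N1.N2=(alive,v0) | N2.N0=(alive,v1) N2.N1=(suspect,v1) N2.N2=(alive,v0)
Op 8: gossip N1<->N2 -> N1.N0=(alive,v1) N1.N1=(suspect,v1) N1.N2=(alive,v0) | N2.N0=(alive,v1) N2.N1=(suspect,v1) N2.N2=(alive,v0)

Answer: N0=alive,1 N1=suspect,1 N2=alive,0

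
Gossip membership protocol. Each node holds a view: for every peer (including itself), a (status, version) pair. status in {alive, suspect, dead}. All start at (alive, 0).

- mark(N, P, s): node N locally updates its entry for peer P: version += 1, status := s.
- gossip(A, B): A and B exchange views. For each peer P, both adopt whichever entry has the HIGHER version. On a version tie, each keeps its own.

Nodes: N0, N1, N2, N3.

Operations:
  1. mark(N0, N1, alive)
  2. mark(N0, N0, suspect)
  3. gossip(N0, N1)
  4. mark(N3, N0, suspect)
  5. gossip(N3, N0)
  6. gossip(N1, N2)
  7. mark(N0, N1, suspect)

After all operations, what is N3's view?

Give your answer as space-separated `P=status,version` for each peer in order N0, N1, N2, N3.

Answer: N0=suspect,1 N1=alive,1 N2=alive,0 N3=alive,0

Derivation:
Op 1: N0 marks N1=alive -> (alive,v1)
Op 2: N0 marks N0=suspect -> (suspect,v1)
Op 3: gossip N0<->N1 -> N0.N0=(suspect,v1) N0.N1=(alive,v1) N0.N2=(alive,v0) N0.N3=(alive,v0) | N1.N0=(suspect,v1) N1.N1=(alive,v1) N1.N2=(alive,v0) N1.N3=(alive,v0)
Op 4: N3 marks N0=suspect -> (suspect,v1)
Op 5: gossip N3<->N0 -> N3.N0=(suspect,v1) N3.N1=(alive,v1) N3.N2=(alive,v0) N3.N3=(alive,v0) | N0.N0=(suspect,v1) N0.N1=(alive,v1) N0.N2=(alive,v0) N0.N3=(alive,v0)
Op 6: gossip N1<->N2 -> N1.N0=(suspect,v1) N1.N1=(alive,v1) N1.N2=(alive,v0) N1.N3=(alive,v0) | N2.N0=(suspect,v1) N2.N1=(alive,v1) N2.N2=(alive,v0) N2.N3=(alive,v0)
Op 7: N0 marks N1=suspect -> (suspect,v2)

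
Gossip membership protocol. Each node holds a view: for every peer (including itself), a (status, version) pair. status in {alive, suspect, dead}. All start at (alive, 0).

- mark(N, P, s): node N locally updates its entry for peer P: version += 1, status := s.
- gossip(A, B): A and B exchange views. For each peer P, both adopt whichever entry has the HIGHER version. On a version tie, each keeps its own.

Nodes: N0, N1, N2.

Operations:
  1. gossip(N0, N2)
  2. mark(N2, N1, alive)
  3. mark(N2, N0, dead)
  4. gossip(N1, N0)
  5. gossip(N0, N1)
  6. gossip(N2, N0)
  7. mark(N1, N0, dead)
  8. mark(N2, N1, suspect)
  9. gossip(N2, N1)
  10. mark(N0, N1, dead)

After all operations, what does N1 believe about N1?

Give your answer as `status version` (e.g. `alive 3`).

Answer: suspect 2

Derivation:
Op 1: gossip N0<->N2 -> N0.N0=(alive,v0) N0.N1=(alive,v0) N0.N2=(alive,v0) | N2.N0=(alive,v0) N2.N1=(alive,v0) N2.N2=(alive,v0)
Op 2: N2 marks N1=alive -> (alive,v1)
Op 3: N2 marks N0=dead -> (dead,v1)
Op 4: gossip N1<->N0 -> N1.N0=(alive,v0) N1.N1=(alive,v0) N1.N2=(alive,v0) | N0.N0=(alive,v0) N0.N1=(alive,v0) N0.N2=(alive,v0)
Op 5: gossip N0<->N1 -> N0.N0=(alive,v0) N0.N1=(alive,v0) N0.N2=(alive,v0) | N1.N0=(alive,v0) N1.N1=(alive,v0) N1.N2=(alive,v0)
Op 6: gossip N2<->N0 -> N2.N0=(dead,v1) N2.N1=(alive,v1) N2.N2=(alive,v0) | N0.N0=(dead,v1) N0.N1=(alive,v1) N0.N2=(alive,v0)
Op 7: N1 marks N0=dead -> (dead,v1)
Op 8: N2 marks N1=suspect -> (suspect,v2)
Op 9: gossip N2<->N1 -> N2.N0=(dead,v1) N2.N1=(suspect,v2) N2.N2=(alive,v0) | N1.N0=(dead,v1) N1.N1=(suspect,v2) N1.N2=(alive,v0)
Op 10: N0 marks N1=dead -> (dead,v2)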